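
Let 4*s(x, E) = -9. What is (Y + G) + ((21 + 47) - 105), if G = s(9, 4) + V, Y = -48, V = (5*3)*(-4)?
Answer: -589/4 ≈ -147.25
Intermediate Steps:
s(x, E) = -9/4 (s(x, E) = (¼)*(-9) = -9/4)
V = -60 (V = 15*(-4) = -60)
G = -249/4 (G = -9/4 - 60 = -249/4 ≈ -62.250)
(Y + G) + ((21 + 47) - 105) = (-48 - 249/4) + ((21 + 47) - 105) = -441/4 + (68 - 105) = -441/4 - 37 = -589/4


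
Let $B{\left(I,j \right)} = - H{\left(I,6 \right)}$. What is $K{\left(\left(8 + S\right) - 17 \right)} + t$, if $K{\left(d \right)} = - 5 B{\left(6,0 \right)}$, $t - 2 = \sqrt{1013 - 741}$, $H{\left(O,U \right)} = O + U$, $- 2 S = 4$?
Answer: $62 + 4 \sqrt{17} \approx 78.492$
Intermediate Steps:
$S = -2$ ($S = \left(- \frac{1}{2}\right) 4 = -2$)
$t = 2 + 4 \sqrt{17}$ ($t = 2 + \sqrt{1013 - 741} = 2 + \sqrt{272} = 2 + 4 \sqrt{17} \approx 18.492$)
$B{\left(I,j \right)} = -6 - I$ ($B{\left(I,j \right)} = - (I + 6) = - (6 + I) = -6 - I$)
$K{\left(d \right)} = 60$ ($K{\left(d \right)} = - 5 \left(-6 - 6\right) = \left(-5\right) \left(-12\right) = 60$)
$K{\left(\left(8 + S\right) - 17 \right)} + t = 60 + \left(2 + 4 \sqrt{17}\right) = 62 + 4 \sqrt{17}$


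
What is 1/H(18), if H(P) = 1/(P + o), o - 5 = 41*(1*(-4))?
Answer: -141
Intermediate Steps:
o = -159 (o = 5 + 41*(1*(-4)) = 5 + 41*(-4) = 5 - 164 = -159)
H(P) = 1/(-159 + P) (H(P) = 1/(P - 159) = 1/(-159 + P))
1/H(18) = 1/(1/(-159 + 18)) = 1/(1/(-141)) = 1/(-1/141) = -141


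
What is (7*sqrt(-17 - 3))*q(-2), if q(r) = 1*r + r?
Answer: -56*I*sqrt(5) ≈ -125.22*I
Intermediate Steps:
q(r) = 2*r (q(r) = r + r = 2*r)
(7*sqrt(-17 - 3))*q(-2) = (7*sqrt(-17 - 3))*(2*(-2)) = (7*sqrt(-20))*(-4) = (7*(2*I*sqrt(5)))*(-4) = (14*I*sqrt(5))*(-4) = -56*I*sqrt(5)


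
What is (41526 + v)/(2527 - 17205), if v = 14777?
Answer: -56303/14678 ≈ -3.8359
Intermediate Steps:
(41526 + v)/(2527 - 17205) = (41526 + 14777)/(2527 - 17205) = 56303/(-14678) = 56303*(-1/14678) = -56303/14678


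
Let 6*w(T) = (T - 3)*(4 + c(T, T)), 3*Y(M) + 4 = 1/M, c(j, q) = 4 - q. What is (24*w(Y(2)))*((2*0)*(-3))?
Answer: 0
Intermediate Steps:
Y(M) = -4/3 + 1/(3*M) (Y(M) = -4/3 + (1/M)/3 = -4/3 + 1/(3*M))
w(T) = (-3 + T)*(8 - T)/6 (w(T) = ((T - 3)*(4 + (4 - T)))/6 = ((-3 + T)*(8 - T))/6 = (-3 + T)*(8 - T)/6)
(24*w(Y(2)))*((2*0)*(-3)) = (24*(-4 - (1 - 4*2)²/36/6 + 11*((⅓)*(1 - 4*2)/2)/6))*((2*0)*(-3)) = (24*(-4 - (1 - 8)²/36/6 + 11*((⅓)*(½)*(1 - 8))/6))*(0*(-3)) = (24*(-4 - ((⅓)*(½)*(-7))²/6 + 11*((⅓)*(½)*(-7))/6))*0 = (24*(-4 - (-7/6)²/6 + (11/6)*(-7/6)))*0 = (24*(-4 - ⅙*49/36 - 77/36))*0 = (24*(-4 - 49/216 - 77/36))*0 = (24*(-1375/216))*0 = -1375/9*0 = 0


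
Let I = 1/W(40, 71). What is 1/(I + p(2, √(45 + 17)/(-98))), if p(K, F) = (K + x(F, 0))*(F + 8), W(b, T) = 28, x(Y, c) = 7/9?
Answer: 69259932/1541428169 + 88200*√62/1541428169 ≈ 0.045383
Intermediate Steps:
x(Y, c) = 7/9 (x(Y, c) = 7*(⅑) = 7/9)
p(K, F) = (8 + F)*(7/9 + K) (p(K, F) = (K + 7/9)*(F + 8) = (7/9 + K)*(8 + F) = (8 + F)*(7/9 + K))
I = 1/28 ≈ 0.035714
1/(I + p(2, √(45 + 17)/(-98))) = 1/(1/28 + (56/9 + 8*2 + 7*(√(45 + 17)/(-98))/9 + (√(45 + 17)/(-98))*2)) = 1/(1/28 + (56/9 + 16 + 7*(√62*(-1/98))/9 + (√62*(-1/98))*2)) = 1/(1/28 + (56/9 + 16 + 7*(-√62/98)/9 - √62/98*2)) = 1/(1/28 + (56/9 + 16 - √62/126 - √62/49)) = 1/(1/28 + (200/9 - 25*√62/882)) = 1/(5609/252 - 25*√62/882)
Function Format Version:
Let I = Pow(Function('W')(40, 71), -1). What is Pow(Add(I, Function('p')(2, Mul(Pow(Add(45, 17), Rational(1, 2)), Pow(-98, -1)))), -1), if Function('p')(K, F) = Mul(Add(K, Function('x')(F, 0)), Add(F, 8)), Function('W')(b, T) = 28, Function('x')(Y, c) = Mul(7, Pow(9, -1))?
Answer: Add(Rational(69259932, 1541428169), Mul(Rational(88200, 1541428169), Pow(62, Rational(1, 2)))) ≈ 0.045383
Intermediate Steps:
Function('x')(Y, c) = Rational(7, 9) (Function('x')(Y, c) = Mul(7, Rational(1, 9)) = Rational(7, 9))
Function('p')(K, F) = Mul(Add(8, F), Add(Rational(7, 9), K)) (Function('p')(K, F) = Mul(Add(K, Rational(7, 9)), Add(F, 8)) = Mul(Add(Rational(7, 9), K), Add(8, F)) = Mul(Add(8, F), Add(Rational(7, 9), K)))
I = Rational(1, 28) (I = Pow(28, -1) = Rational(1, 28) ≈ 0.035714)
Pow(Add(I, Function('p')(2, Mul(Pow(Add(45, 17), Rational(1, 2)), Pow(-98, -1)))), -1) = Pow(Add(Rational(1, 28), Add(Rational(56, 9), Mul(8, 2), Mul(Rational(7, 9), Mul(Pow(Add(45, 17), Rational(1, 2)), Pow(-98, -1))), Mul(Mul(Pow(Add(45, 17), Rational(1, 2)), Pow(-98, -1)), 2))), -1) = Pow(Add(Rational(1, 28), Add(Rational(56, 9), 16, Mul(Rational(7, 9), Mul(Pow(62, Rational(1, 2)), Rational(-1, 98))), Mul(Mul(Pow(62, Rational(1, 2)), Rational(-1, 98)), 2))), -1) = Pow(Add(Rational(1, 28), Add(Rational(56, 9), 16, Mul(Rational(7, 9), Mul(Rational(-1, 98), Pow(62, Rational(1, 2)))), Mul(Mul(Rational(-1, 98), Pow(62, Rational(1, 2))), 2))), -1) = Pow(Add(Rational(1, 28), Add(Rational(56, 9), 16, Mul(Rational(-1, 126), Pow(62, Rational(1, 2))), Mul(Rational(-1, 49), Pow(62, Rational(1, 2))))), -1) = Pow(Add(Rational(1, 28), Add(Rational(200, 9), Mul(Rational(-25, 882), Pow(62, Rational(1, 2))))), -1) = Pow(Add(Rational(5609, 252), Mul(Rational(-25, 882), Pow(62, Rational(1, 2)))), -1)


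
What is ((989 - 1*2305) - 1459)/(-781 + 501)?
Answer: 555/56 ≈ 9.9107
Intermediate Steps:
((989 - 1*2305) - 1459)/(-781 + 501) = ((989 - 2305) - 1459)/(-280) = (-1316 - 1459)*(-1/280) = -2775*(-1/280) = 555/56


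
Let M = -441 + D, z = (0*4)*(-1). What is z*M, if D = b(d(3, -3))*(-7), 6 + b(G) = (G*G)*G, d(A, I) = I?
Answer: 0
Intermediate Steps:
b(G) = -6 + G**3 (b(G) = -6 + (G*G)*G = -6 + G**2*G = -6 + G**3)
z = 0 (z = 0*(-1) = 0)
D = 231 (D = (-6 + (-3)**3)*(-7) = (-6 - 27)*(-7) = -33*(-7) = 231)
M = -210 (M = -441 + 231 = -210)
z*M = 0*(-210) = 0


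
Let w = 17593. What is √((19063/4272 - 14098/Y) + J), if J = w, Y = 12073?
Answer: √2925459772823048541/12893964 ≈ 132.65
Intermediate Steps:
J = 17593
√((19063/4272 - 14098/Y) + J) = √((19063/4272 - 14098/12073) + 17593) = √(169920943/51575856 + 17593) = √(907543955551/51575856) = √2925459772823048541/12893964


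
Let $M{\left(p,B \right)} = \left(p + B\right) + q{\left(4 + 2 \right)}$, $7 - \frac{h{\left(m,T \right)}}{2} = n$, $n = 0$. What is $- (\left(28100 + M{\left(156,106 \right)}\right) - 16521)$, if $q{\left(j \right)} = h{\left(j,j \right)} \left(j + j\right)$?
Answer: $-12009$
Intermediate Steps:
$h{\left(m,T \right)} = 14$ ($h{\left(m,T \right)} = 14 - 0 = 14 + 0 = 14$)
$q{\left(j \right)} = 28 j$ ($q{\left(j \right)} = 14 \left(j + j\right) = 14 \cdot 2 j = 28 j$)
$M{\left(p,B \right)} = 168 + B + p$ ($M{\left(p,B \right)} = \left(p + B\right) + 28 \left(4 + 2\right) = \left(B + p\right) + 28 \cdot 6 = \left(B + p\right) + 168 = 168 + B + p$)
$- (\left(28100 + M{\left(156,106 \right)}\right) - 16521) = - (\left(28100 + \left(168 + 106 + 156\right)\right) - 16521) = - (\left(28100 + 430\right) - 16521) = - (28530 - 16521) = \left(-1\right) 12009 = -12009$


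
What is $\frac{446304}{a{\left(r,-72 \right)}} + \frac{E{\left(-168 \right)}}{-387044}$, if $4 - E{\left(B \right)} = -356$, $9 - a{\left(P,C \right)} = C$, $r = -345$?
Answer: $\frac{14394938018}{2612547} \approx 5509.9$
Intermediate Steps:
$a{\left(P,C \right)} = 9 - C$
$E{\left(B \right)} = 360$ ($E{\left(B \right)} = 4 - -356 = 4 + 356 = 360$)
$\frac{446304}{a{\left(r,-72 \right)}} + \frac{E{\left(-168 \right)}}{-387044} = \frac{446304}{9 - -72} + \frac{360}{-387044} = \frac{446304}{9 + 72} + 360 \left(- \frac{1}{387044}\right) = \frac{446304}{81} - \frac{90}{96761} = 446304 \cdot \frac{1}{81} - \frac{90}{96761} = \frac{148768}{27} - \frac{90}{96761} = \frac{14394938018}{2612547}$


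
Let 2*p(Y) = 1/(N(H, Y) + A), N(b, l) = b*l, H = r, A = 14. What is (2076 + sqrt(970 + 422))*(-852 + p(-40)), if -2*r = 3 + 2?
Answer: -33606115/19 - 194255*sqrt(87)/57 ≈ -1.8005e+6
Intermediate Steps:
r = -5/2 (r = -(3 + 2)/2 = -1/2*5 = -5/2 ≈ -2.5000)
H = -5/2 ≈ -2.5000
p(Y) = 1/(2*(14 - 5*Y/2)) (p(Y) = 1/(2*(-5*Y/2 + 14)) = 1/(2*(14 - 5*Y/2)))
(2076 + sqrt(970 + 422))*(-852 + p(-40)) = (2076 + sqrt(970 + 422))*(-852 - 1/(-28 + 5*(-40))) = (2076 + sqrt(1392))*(-852 - 1/(-28 - 200)) = (2076 + 4*sqrt(87))*(-852 - 1/(-228)) = (2076 + 4*sqrt(87))*(-852 - 1*(-1/228)) = (2076 + 4*sqrt(87))*(-852 + 1/228) = (2076 + 4*sqrt(87))*(-194255/228) = -33606115/19 - 194255*sqrt(87)/57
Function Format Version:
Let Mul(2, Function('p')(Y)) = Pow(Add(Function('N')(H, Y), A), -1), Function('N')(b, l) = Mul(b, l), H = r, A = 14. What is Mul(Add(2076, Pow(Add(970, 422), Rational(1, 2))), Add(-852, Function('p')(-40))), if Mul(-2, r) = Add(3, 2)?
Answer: Add(Rational(-33606115, 19), Mul(Rational(-194255, 57), Pow(87, Rational(1, 2)))) ≈ -1.8005e+6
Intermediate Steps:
r = Rational(-5, 2) (r = Mul(Rational(-1, 2), Add(3, 2)) = Mul(Rational(-1, 2), 5) = Rational(-5, 2) ≈ -2.5000)
H = Rational(-5, 2) ≈ -2.5000
Function('p')(Y) = Mul(Rational(1, 2), Pow(Add(14, Mul(Rational(-5, 2), Y)), -1)) (Function('p')(Y) = Mul(Rational(1, 2), Pow(Add(Mul(Rational(-5, 2), Y), 14), -1)) = Mul(Rational(1, 2), Pow(Add(14, Mul(Rational(-5, 2), Y)), -1)))
Mul(Add(2076, Pow(Add(970, 422), Rational(1, 2))), Add(-852, Function('p')(-40))) = Mul(Add(2076, Pow(Add(970, 422), Rational(1, 2))), Add(-852, Mul(-1, Pow(Add(-28, Mul(5, -40)), -1)))) = Mul(Add(2076, Pow(1392, Rational(1, 2))), Add(-852, Mul(-1, Pow(Add(-28, -200), -1)))) = Mul(Add(2076, Mul(4, Pow(87, Rational(1, 2)))), Add(-852, Mul(-1, Pow(-228, -1)))) = Mul(Add(2076, Mul(4, Pow(87, Rational(1, 2)))), Add(-852, Mul(-1, Rational(-1, 228)))) = Mul(Add(2076, Mul(4, Pow(87, Rational(1, 2)))), Add(-852, Rational(1, 228))) = Mul(Add(2076, Mul(4, Pow(87, Rational(1, 2)))), Rational(-194255, 228)) = Add(Rational(-33606115, 19), Mul(Rational(-194255, 57), Pow(87, Rational(1, 2))))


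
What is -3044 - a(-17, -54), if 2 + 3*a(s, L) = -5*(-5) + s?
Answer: -3046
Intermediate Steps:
a(s, L) = 23/3 + s/3 (a(s, L) = -⅔ + (-5*(-5) + s)/3 = -⅔ + (25 + s)/3 = -⅔ + (25/3 + s/3) = 23/3 + s/3)
-3044 - a(-17, -54) = -3044 - (23/3 + (⅓)*(-17)) = -3044 - (23/3 - 17/3) = -3044 - 1*2 = -3044 - 2 = -3046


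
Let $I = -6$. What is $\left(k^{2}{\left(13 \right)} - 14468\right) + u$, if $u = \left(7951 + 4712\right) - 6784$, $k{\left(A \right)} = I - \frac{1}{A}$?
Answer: $- \frac{1445300}{169} \approx -8552.1$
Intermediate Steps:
$k{\left(A \right)} = -6 - \frac{1}{A}$
$u = 5879$ ($u = 12663 - 6784 = 5879$)
$\left(k^{2}{\left(13 \right)} - 14468\right) + u = \left(\left(-6 - \frac{1}{13}\right)^{2} - 14468\right) + 5879 = \left(\left(- \frac{79}{13}\right)^{2} - 14468\right) + 5879 = \left(\frac{6241}{169} - 14468\right) + 5879 = - \frac{2438851}{169} + 5879 = - \frac{1445300}{169}$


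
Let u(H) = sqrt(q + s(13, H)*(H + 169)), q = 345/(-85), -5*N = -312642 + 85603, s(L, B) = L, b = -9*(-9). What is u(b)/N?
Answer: 5*sqrt(938077)/3859663 ≈ 0.0012547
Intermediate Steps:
b = 81
N = 227039/5 (N = -(-312642 + 85603)/5 = -1/5*(-227039) = 227039/5 ≈ 45408.)
q = -69/17 (q = 345*(-1/85) = -69/17 ≈ -4.0588)
u(H) = sqrt(37280/17 + 13*H) (u(H) = sqrt(-69/17 + 13*(H + 169)) = sqrt(-69/17 + 13*(169 + H)) = sqrt(-69/17 + (2197 + 13*H)) = sqrt(37280/17 + 13*H))
u(b)/N = (sqrt(633760 + 3757*81)/17)/(227039/5) = (sqrt(633760 + 304317)/17)*(5/227039) = (sqrt(938077)/17)*(5/227039) = 5*sqrt(938077)/3859663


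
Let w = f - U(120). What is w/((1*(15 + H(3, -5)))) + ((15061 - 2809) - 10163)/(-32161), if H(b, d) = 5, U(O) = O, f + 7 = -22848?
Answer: -147788151/128644 ≈ -1148.8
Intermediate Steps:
f = -22855 (f = -7 - 22848 = -22855)
w = -22975 (w = -22855 - 1*120 = -22855 - 120 = -22975)
w/((1*(15 + H(3, -5)))) + ((15061 - 2809) - 10163)/(-32161) = -22975/(15 + 5) + ((15061 - 2809) - 10163)/(-32161) = -22975/(1*20) + (12252 - 10163)*(-1/32161) = -22975/20 + 2089*(-1/32161) = -22975*1/20 - 2089/32161 = -4595/4 - 2089/32161 = -147788151/128644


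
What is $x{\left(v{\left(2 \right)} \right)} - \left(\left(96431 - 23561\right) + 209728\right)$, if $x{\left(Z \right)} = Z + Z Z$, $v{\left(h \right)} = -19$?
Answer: $-282256$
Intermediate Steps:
$x{\left(Z \right)} = Z + Z^{2}$
$x{\left(v{\left(2 \right)} \right)} - \left(\left(96431 - 23561\right) + 209728\right) = - 19 \left(1 - 19\right) - \left(\left(96431 - 23561\right) + 209728\right) = \left(-19\right) \left(-18\right) - \left(72870 + 209728\right) = 342 - 282598 = -282256$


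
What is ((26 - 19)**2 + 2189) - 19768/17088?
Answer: 4777897/2136 ≈ 2236.8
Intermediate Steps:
((26 - 19)**2 + 2189) - 19768/17088 = (7**2 + 2189) - 19768*1/17088 = (49 + 2189) - 2471/2136 = 2238 - 2471/2136 = 4777897/2136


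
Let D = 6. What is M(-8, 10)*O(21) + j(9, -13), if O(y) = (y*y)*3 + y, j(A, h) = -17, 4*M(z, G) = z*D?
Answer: -16145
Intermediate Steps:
M(z, G) = 3*z/2 (M(z, G) = (z*6)/4 = (6*z)/4 = 3*z/2)
O(y) = y + 3*y² (O(y) = y²*3 + y = 3*y² + y = y + 3*y²)
M(-8, 10)*O(21) + j(9, -13) = ((3/2)*(-8))*(21*(1 + 3*21)) - 17 = -252*(1 + 63) - 17 = -252*64 - 17 = -12*1344 - 17 = -16128 - 17 = -16145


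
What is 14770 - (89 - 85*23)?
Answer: 16636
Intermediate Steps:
14770 - (89 - 85*23) = 14770 - (89 - 1955) = 14770 - 1*(-1866) = 14770 + 1866 = 16636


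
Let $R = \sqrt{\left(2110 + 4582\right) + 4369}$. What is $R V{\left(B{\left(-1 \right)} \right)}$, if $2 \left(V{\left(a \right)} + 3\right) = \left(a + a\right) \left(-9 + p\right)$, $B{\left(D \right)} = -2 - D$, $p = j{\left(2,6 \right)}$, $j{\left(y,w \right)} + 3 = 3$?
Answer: $18 \sqrt{1229} \approx 631.03$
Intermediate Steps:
$j{\left(y,w \right)} = 0$ ($j{\left(y,w \right)} = -3 + 3 = 0$)
$p = 0$
$R = 3 \sqrt{1229}$ ($R = \sqrt{6692 + 4369} = \sqrt{11061} = 3 \sqrt{1229} \approx 105.17$)
$V{\left(a \right)} = -3 - 9 a$ ($V{\left(a \right)} = -3 + \frac{\left(a + a\right) \left(-9 + 0\right)}{2} = -3 + \frac{2 a \left(-9\right)}{2} = -3 + \frac{\left(-18\right) a}{2} = -3 - 9 a$)
$R V{\left(B{\left(-1 \right)} \right)} = 3 \sqrt{1229} \left(-3 - 9 \left(-2 - -1\right)\right) = 3 \sqrt{1229} \left(-3 - 9 \left(-2 + 1\right)\right) = 3 \sqrt{1229} \left(-3 - -9\right) = 3 \sqrt{1229} \left(-3 + 9\right) = 3 \sqrt{1229} \cdot 6 = 18 \sqrt{1229}$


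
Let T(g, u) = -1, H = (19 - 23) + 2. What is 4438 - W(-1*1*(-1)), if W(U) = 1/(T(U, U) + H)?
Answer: 13315/3 ≈ 4438.3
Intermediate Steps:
H = -2 (H = -4 + 2 = -2)
W(U) = -⅓ (W(U) = 1/(-1 - 2) = 1/(-3) = -⅓)
4438 - W(-1*1*(-1)) = 4438 - 1*(-⅓) = 4438 + ⅓ = 13315/3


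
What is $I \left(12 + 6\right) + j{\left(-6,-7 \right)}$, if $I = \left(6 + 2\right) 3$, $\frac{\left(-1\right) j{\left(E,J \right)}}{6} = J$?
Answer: $474$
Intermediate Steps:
$j{\left(E,J \right)} = - 6 J$
$I = 24$ ($I = 8 \cdot 3 = 24$)
$I \left(12 + 6\right) + j{\left(-6,-7 \right)} = 24 \left(12 + 6\right) - -42 = 24 \cdot 18 + 42 = 432 + 42 = 474$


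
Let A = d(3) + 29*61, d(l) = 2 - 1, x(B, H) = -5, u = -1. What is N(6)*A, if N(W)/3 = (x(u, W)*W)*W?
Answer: -955800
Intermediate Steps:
d(l) = 1
A = 1770 (A = 1 + 29*61 = 1 + 1769 = 1770)
N(W) = -15*W**2 (N(W) = 3*((-5*W)*W) = 3*(-5*W**2) = -15*W**2)
N(6)*A = -15*6**2*1770 = -15*36*1770 = -540*1770 = -955800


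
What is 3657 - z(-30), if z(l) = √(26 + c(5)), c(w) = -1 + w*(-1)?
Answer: 3657 - 2*√5 ≈ 3652.5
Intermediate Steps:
c(w) = -1 - w
z(l) = 2*√5 (z(l) = √(26 + (-1 - 1*5)) = √(26 + (-1 - 5)) = √(26 - 6) = √20 = 2*√5)
3657 - z(-30) = 3657 - 2*√5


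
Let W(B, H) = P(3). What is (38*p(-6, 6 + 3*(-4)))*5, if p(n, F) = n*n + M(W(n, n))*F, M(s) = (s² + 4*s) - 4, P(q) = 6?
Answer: -57000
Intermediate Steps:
W(B, H) = 6
M(s) = -4 + s² + 4*s
p(n, F) = n² + 56*F (p(n, F) = n*n + (-4 + 6² + 4*6)*F = n² + (-4 + 36 + 24)*F = n² + 56*F)
(38*p(-6, 6 + 3*(-4)))*5 = (38*((-6)² + 56*(6 + 3*(-4))))*5 = (38*(36 + 56*(6 - 12)))*5 = (38*(36 + 56*(-6)))*5 = (38*(36 - 336))*5 = (38*(-300))*5 = -11400*5 = -57000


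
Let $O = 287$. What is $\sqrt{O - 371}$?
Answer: $2 i \sqrt{21} \approx 9.1651 i$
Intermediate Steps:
$\sqrt{O - 371} = \sqrt{287 - 371} = \sqrt{-84} = 2 i \sqrt{21}$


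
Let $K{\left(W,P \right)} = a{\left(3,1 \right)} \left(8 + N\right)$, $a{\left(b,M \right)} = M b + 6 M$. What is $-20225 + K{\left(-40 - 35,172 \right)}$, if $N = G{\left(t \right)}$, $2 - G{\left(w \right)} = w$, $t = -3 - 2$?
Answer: $-20090$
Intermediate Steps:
$t = -5$ ($t = -3 - 2 = -5$)
$G{\left(w \right)} = 2 - w$
$a{\left(b,M \right)} = 6 M + M b$
$N = 7$ ($N = 2 - -5 = 2 + 5 = 7$)
$K{\left(W,P \right)} = 135$ ($K{\left(W,P \right)} = 1 \left(6 + 3\right) \left(8 + 7\right) = 1 \cdot 9 \cdot 15 = 9 \cdot 15 = 135$)
$-20225 + K{\left(-40 - 35,172 \right)} = -20225 + 135 = -20090$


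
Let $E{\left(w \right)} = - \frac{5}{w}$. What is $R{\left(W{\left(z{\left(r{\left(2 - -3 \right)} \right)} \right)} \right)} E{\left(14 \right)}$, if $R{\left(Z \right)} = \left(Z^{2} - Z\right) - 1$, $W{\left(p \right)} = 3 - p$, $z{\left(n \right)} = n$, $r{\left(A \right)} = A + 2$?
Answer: $- \frac{95}{14} \approx -6.7857$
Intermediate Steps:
$r{\left(A \right)} = 2 + A$
$R{\left(Z \right)} = -1 + Z^{2} - Z$
$R{\left(W{\left(z{\left(r{\left(2 - -3 \right)} \right)} \right)} \right)} E{\left(14 \right)} = \left(-1 + \left(3 - \left(2 + \left(2 - -3\right)\right)\right)^{2} - \left(3 - \left(2 + \left(2 - -3\right)\right)\right)\right) \left(- \frac{5}{14}\right) = \left(-1 + \left(3 - \left(2 + \left(2 + 3\right)\right)\right)^{2} - \left(3 - \left(2 + \left(2 + 3\right)\right)\right)\right) \left(\left(-5\right) \frac{1}{14}\right) = \left(-1 + \left(3 - \left(2 + 5\right)\right)^{2} - \left(3 - \left(2 + 5\right)\right)\right) \left(- \frac{5}{14}\right) = \left(-1 + \left(3 - 7\right)^{2} - \left(3 - 7\right)\right) \left(- \frac{5}{14}\right) = \left(-1 + \left(-4\right)^{2} - -4\right) \left(- \frac{5}{14}\right) = \left(-1 + 16 + 4\right) \left(- \frac{5}{14}\right) = 19 \left(- \frac{5}{14}\right) = - \frac{95}{14}$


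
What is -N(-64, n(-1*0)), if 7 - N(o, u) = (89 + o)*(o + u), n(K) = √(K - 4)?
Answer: -1607 + 50*I ≈ -1607.0 + 50.0*I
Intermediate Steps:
n(K) = √(-4 + K)
N(o, u) = 7 - (89 + o)*(o + u)
-N(-64, n(-1*0)) = -(7 - 1*(-64)² - 89*(-64) - 89*√(-4 - 1*0) - 1*(-64)*√(-4 - 1*0)) = -(7 - 1*4096 + 5696 - 89*√(-4 + 0) - 1*(-64)*√(-4 + 0)) = -(7 - 4096 + 5696 - 178*I - 1*(-64)*√(-4)) = -(7 - 4096 + 5696 - 178*I - 1*(-64)*2*I) = -(7 - 4096 + 5696 - 178*I + 128*I) = -(1607 - 50*I) = -1607 + 50*I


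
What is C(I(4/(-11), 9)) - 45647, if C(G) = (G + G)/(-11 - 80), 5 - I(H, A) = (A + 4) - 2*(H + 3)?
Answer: -45692587/1001 ≈ -45647.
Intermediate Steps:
I(H, A) = 7 - A + 2*H (I(H, A) = 5 - ((A + 4) - 2*(H + 3)) = 5 - ((4 + A) - 2*(3 + H)) = 5 - ((4 + A) + (-6 - 2*H)) = 5 - (-2 + A - 2*H) = 5 + (2 - A + 2*H) = 7 - A + 2*H)
C(G) = -2*G/91 (C(G) = (2*G)/(-91) = (2*G)*(-1/91) = -2*G/91)
C(I(4/(-11), 9)) - 45647 = -2*(7 - 1*9 + 2*(4/(-11)))/91 - 45647 = -2*(7 - 9 + 2*(4*(-1/11)))/91 - 45647 = -2*(7 - 9 + 2*(-4/11))/91 - 45647 = -2*(7 - 9 - 8/11)/91 - 45647 = -2/91*(-30/11) - 45647 = 60/1001 - 45647 = -45692587/1001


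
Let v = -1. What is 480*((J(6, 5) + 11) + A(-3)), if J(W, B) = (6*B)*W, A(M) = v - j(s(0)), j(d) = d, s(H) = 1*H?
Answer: 91200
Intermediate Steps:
s(H) = H
A(M) = -1 (A(M) = -1 - 1*0 = -1 + 0 = -1)
J(W, B) = 6*B*W
480*((J(6, 5) + 11) + A(-3)) = 480*((6*5*6 + 11) - 1) = 480*((180 + 11) - 1) = 480*(191 - 1) = 480*190 = 91200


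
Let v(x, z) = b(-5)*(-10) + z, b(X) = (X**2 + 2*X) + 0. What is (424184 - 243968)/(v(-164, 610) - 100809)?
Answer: -180216/100349 ≈ -1.7959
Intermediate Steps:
b(X) = X**2 + 2*X
v(x, z) = -150 + z (v(x, z) = -5*(2 - 5)*(-10) + z = -5*(-3)*(-10) + z = 15*(-10) + z = -150 + z)
(424184 - 243968)/(v(-164, 610) - 100809) = (424184 - 243968)/((-150 + 610) - 100809) = 180216/(460 - 100809) = 180216/(-100349) = 180216*(-1/100349) = -180216/100349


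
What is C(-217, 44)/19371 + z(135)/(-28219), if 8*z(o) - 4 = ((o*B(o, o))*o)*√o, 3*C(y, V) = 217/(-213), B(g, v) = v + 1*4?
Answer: -24625115/698593458222 - 7599825*√15/225752 ≈ -130.38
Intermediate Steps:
B(g, v) = 4 + v (B(g, v) = v + 4 = 4 + v)
C(y, V) = -217/639 (C(y, V) = (217/(-213))/3 = (217*(-1/213))/3 = (⅓)*(-217/213) = -217/639)
z(o) = ½ + o^(5/2)*(4 + o)/8 (z(o) = ½ + (((o*(4 + o))*o)*√o)/8 = ½ + ((o²*(4 + o))*√o)/8 = ½ + (o^(5/2)*(4 + o))/8 = ½ + o^(5/2)*(4 + o)/8)
C(-217, 44)/19371 + z(135)/(-28219) = -217/639/19371 + (½ + 135^(5/2)*(4 + 135)/8)/(-28219) = -217/639*1/19371 + (½ + (⅛)*(54675*√15)*139)*(-1/28219) = -217/12378069 + (½ + 7599825*√15/8)*(-1/28219) = -217/12378069 + (-1/56438 - 7599825*√15/225752) = -24625115/698593458222 - 7599825*√15/225752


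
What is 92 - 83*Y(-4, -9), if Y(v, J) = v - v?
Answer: 92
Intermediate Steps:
Y(v, J) = 0
92 - 83*Y(-4, -9) = 92 - 83*0 = 92 + 0 = 92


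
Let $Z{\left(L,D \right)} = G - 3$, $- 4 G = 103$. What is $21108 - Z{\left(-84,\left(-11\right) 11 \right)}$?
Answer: $\frac{84547}{4} \approx 21137.0$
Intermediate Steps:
$G = - \frac{103}{4}$ ($G = \left(- \frac{1}{4}\right) 103 = - \frac{103}{4} \approx -25.75$)
$Z{\left(L,D \right)} = - \frac{115}{4}$ ($Z{\left(L,D \right)} = - \frac{103}{4} - 3 = - \frac{115}{4}$)
$21108 - Z{\left(-84,\left(-11\right) 11 \right)} = 21108 - - \frac{115}{4} = 21108 + \frac{115}{4} = \frac{84547}{4}$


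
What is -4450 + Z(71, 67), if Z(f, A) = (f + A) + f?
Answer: -4241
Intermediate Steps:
Z(f, A) = A + 2*f (Z(f, A) = (A + f) + f = A + 2*f)
-4450 + Z(71, 67) = -4450 + (67 + 2*71) = -4450 + (67 + 142) = -4450 + 209 = -4241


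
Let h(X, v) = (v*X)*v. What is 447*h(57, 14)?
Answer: 4993884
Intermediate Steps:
h(X, v) = X*v² (h(X, v) = (X*v)*v = X*v²)
447*h(57, 14) = 447*(57*14²) = 447*(57*196) = 447*11172 = 4993884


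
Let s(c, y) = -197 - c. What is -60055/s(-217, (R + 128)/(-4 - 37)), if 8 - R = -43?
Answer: -12011/4 ≈ -3002.8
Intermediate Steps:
R = 51 (R = 8 - 1*(-43) = 8 + 43 = 51)
-60055/s(-217, (R + 128)/(-4 - 37)) = -60055/(-197 - 1*(-217)) = -60055/(-197 + 217) = -60055/20 = -60055*1/20 = -12011/4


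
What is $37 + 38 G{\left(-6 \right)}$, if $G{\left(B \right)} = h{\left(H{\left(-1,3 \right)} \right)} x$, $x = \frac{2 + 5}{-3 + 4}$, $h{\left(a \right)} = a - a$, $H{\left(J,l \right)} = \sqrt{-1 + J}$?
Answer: $37$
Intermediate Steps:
$h{\left(a \right)} = 0$
$x = 7$ ($x = \frac{7}{1} = 7 \cdot 1 = 7$)
$G{\left(B \right)} = 0$ ($G{\left(B \right)} = 0 \cdot 7 = 0$)
$37 + 38 G{\left(-6 \right)} = 37 + 38 \cdot 0 = 37 + 0 = 37$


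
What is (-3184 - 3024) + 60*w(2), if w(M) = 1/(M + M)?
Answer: -6193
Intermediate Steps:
w(M) = 1/(2*M)
(-3184 - 3024) + 60*w(2) = (-3184 - 3024) + 60*((½)/2) = -6208 + 60*((½)*(½)) = -6208 + 60*(¼) = -6208 + 15 = -6193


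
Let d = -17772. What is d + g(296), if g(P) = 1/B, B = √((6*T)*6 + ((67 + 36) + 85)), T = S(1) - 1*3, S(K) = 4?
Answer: -17772 + √14/56 ≈ -17772.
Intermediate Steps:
T = 1 (T = 4 - 1*3 = 4 - 3 = 1)
B = 4*√14 (B = √((6*1)*6 + ((67 + 36) + 85)) = √(6*6 + (103 + 85)) = √(36 + 188) = √224 = 4*√14 ≈ 14.967)
g(P) = √14/56 (g(P) = 1/(4*√14) = √14/56)
d + g(296) = -17772 + √14/56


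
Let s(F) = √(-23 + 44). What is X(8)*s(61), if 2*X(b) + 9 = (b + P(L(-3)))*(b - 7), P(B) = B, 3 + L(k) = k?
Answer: -7*√21/2 ≈ -16.039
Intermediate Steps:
L(k) = -3 + k
s(F) = √21
X(b) = -9/2 + (-7 + b)*(-6 + b)/2 (X(b) = -9/2 + ((b + (-3 - 3))*(b - 7))/2 = -9/2 + ((b - 6)*(-7 + b))/2 = -9/2 + ((-6 + b)*(-7 + b))/2 = -9/2 + ((-7 + b)*(-6 + b))/2 = -9/2 + (-7 + b)*(-6 + b)/2)
X(8)*s(61) = (33/2 + (½)*8² - 13/2*8)*√21 = (33/2 + (½)*64 - 52)*√21 = (33/2 + 32 - 52)*√21 = -7*√21/2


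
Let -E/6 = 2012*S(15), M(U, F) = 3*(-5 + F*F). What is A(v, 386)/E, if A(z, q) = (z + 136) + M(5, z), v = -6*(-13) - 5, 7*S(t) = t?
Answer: -113267/181080 ≈ -0.62551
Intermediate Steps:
M(U, F) = -15 + 3*F² (M(U, F) = 3*(-5 + F²) = -15 + 3*F²)
S(t) = t/7
v = 73 (v = 78 - 5 = 73)
E = -181080/7 (E = -12072*(⅐)*15 = -12072*15/7 = -6*30180/7 = -181080/7 ≈ -25869.)
A(z, q) = 121 + z + 3*z² (A(z, q) = (z + 136) + (-15 + 3*z²) = (136 + z) + (-15 + 3*z²) = 121 + z + 3*z²)
A(v, 386)/E = (121 + 73 + 3*73²)/(-181080/7) = (121 + 73 + 3*5329)*(-7/181080) = (121 + 73 + 15987)*(-7/181080) = 16181*(-7/181080) = -113267/181080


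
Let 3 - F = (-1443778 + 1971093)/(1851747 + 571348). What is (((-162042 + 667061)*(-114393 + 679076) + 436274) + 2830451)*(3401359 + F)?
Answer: 470078805558282890671730/484619 ≈ 9.7000e+17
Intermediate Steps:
F = 1348394/484619 (F = 3 - (-1443778 + 1971093)/(1851747 + 571348) = 3 - 527315/2423095 = 3 - 1*105463/484619 = 3 - 105463/484619 = 1348394/484619 ≈ 2.7824)
(((-162042 + 667061)*(-114393 + 679076) + 436274) + 2830451)*(3401359 + F) = (((-162042 + 667061)*(-114393 + 679076) + 436274) + 2830451)*(3401359 + 1348394/484619) = ((505019*564683 + 436274) + 2830451)*(1648364545615/484619) = ((285175643977 + 436274) + 2830451)*(1648364545615/484619) = (285176080251 + 2830451)*(1648364545615/484619) = 285178910702*(1648364545615/484619) = 470078805558282890671730/484619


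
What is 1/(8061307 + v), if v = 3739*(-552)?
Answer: 1/5997379 ≈ 1.6674e-7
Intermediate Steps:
v = -2063928
1/(8061307 + v) = 1/(8061307 - 2063928) = 1/5997379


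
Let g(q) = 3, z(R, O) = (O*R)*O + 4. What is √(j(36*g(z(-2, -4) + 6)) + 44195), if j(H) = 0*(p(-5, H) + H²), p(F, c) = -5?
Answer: √44195 ≈ 210.23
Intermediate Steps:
z(R, O) = 4 + R*O² (z(R, O) = R*O² + 4 = 4 + R*O²)
j(H) = 0 (j(H) = 0*(-5 + H²) = 0)
√(j(36*g(z(-2, -4) + 6)) + 44195) = √(0 + 44195) = √44195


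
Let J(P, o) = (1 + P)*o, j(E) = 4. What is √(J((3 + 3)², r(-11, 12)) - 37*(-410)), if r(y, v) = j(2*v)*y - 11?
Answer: √13135 ≈ 114.61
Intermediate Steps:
r(y, v) = -11 + 4*y (r(y, v) = 4*y - 11 = -11 + 4*y)
J(P, o) = o*(1 + P)
√(J((3 + 3)², r(-11, 12)) - 37*(-410)) = √((-11 + 4*(-11))*(1 + (3 + 3)²) - 37*(-410)) = √((-11 - 44)*(1 + 6²) + 15170) = √(-55*(1 + 36) + 15170) = √(-55*37 + 15170) = √(-2035 + 15170) = √13135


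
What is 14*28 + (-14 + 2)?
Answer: 380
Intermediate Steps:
14*28 + (-14 + 2) = 392 - 12 = 380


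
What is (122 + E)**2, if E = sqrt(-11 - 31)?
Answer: (122 + I*sqrt(42))**2 ≈ 14842.0 + 1581.3*I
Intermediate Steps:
E = I*sqrt(42) (E = sqrt(-42) = I*sqrt(42) ≈ 6.4807*I)
(122 + E)**2 = (122 + I*sqrt(42))**2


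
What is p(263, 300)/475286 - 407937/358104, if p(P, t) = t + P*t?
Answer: -27587484697/28366969624 ≈ -0.97252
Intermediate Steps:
p(263, 300)/475286 - 407937/358104 = (300*(1 + 263))/475286 - 407937/358104 = (300*264)*(1/475286) - 407937*1/358104 = 79200*(1/475286) - 135979/119368 = 39600/237643 - 135979/119368 = -27587484697/28366969624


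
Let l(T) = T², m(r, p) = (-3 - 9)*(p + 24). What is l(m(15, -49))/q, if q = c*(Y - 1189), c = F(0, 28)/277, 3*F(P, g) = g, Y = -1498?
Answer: -18697500/18809 ≈ -994.07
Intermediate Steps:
m(r, p) = -288 - 12*p (m(r, p) = -12*(24 + p) = -288 - 12*p)
F(P, g) = g/3
c = 28/831 (c = ((⅓)*28)/277 = (28/3)*(1/277) = 28/831 ≈ 0.033694)
q = -75236/831 (q = 28*(-1498 - 1189)/831 = (28/831)*(-2687) = -75236/831 ≈ -90.537)
l(m(15, -49))/q = (-288 - 12*(-49))²/(-75236/831) = (-288 + 588)²*(-831/75236) = 300²*(-831/75236) = 90000*(-831/75236) = -18697500/18809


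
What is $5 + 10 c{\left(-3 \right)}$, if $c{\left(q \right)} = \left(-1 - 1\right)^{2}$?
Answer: $45$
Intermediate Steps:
$c{\left(q \right)} = 4$ ($c{\left(q \right)} = \left(-2\right)^{2} = 4$)
$5 + 10 c{\left(-3 \right)} = 5 + 10 \cdot 4 = 5 + 40 = 45$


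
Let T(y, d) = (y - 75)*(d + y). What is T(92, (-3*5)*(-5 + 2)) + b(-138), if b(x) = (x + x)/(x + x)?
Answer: 2330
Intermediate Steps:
T(y, d) = (-75 + y)*(d + y)
b(x) = 1 (b(x) = (2*x)/((2*x)) = (2*x)*(1/(2*x)) = 1)
T(92, (-3*5)*(-5 + 2)) + b(-138) = (92**2 - 75*(-3*5)*(-5 + 2) - 75*92 + ((-3*5)*(-5 + 2))*92) + 1 = (8464 - (-1125)*(-3) - 6900 - 15*(-3)*92) + 1 = (8464 - 75*45 - 6900 + 45*92) + 1 = (8464 - 3375 - 6900 + 4140) + 1 = 2329 + 1 = 2330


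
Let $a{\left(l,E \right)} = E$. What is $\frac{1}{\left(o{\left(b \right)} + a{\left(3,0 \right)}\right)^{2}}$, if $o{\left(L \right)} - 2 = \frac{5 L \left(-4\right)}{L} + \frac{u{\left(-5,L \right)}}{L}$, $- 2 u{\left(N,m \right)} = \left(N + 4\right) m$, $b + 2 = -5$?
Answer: $\frac{4}{1225} \approx 0.0032653$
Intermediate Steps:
$b = -7$ ($b = -2 - 5 = -7$)
$u{\left(N,m \right)} = - \frac{m \left(4 + N\right)}{2}$ ($u{\left(N,m \right)} = - \frac{\left(N + 4\right) m}{2} = - \frac{\left(4 + N\right) m}{2} = - \frac{m \left(4 + N\right)}{2}$)
$o{\left(L \right)} = - \frac{35}{2}$ ($o{\left(L \right)} = 2 + \left(\frac{5 L \left(-4\right)}{L} + \frac{\left(- \frac{1}{2}\right) L \left(4 - 5\right)}{L}\right) = 2 + \left(\frac{\left(-20\right) L}{L} + \frac{\left(- \frac{1}{2}\right) L \left(-1\right)}{L}\right) = 2 + \left(-20 + \frac{\frac{1}{2} L}{L}\right) = 2 + \left(-20 + \frac{1}{2}\right) = 2 - \frac{39}{2} = - \frac{35}{2}$)
$\frac{1}{\left(o{\left(b \right)} + a{\left(3,0 \right)}\right)^{2}} = \frac{1}{\left(- \frac{35}{2} + 0\right)^{2}} = \frac{1}{\left(- \frac{35}{2}\right)^{2}} = \frac{1}{\frac{1225}{4}} = \frac{4}{1225}$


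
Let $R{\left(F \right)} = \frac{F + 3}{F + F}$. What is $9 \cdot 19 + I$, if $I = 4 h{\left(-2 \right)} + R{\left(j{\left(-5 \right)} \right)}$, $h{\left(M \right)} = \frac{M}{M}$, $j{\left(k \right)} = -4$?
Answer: $\frac{1401}{8} \approx 175.13$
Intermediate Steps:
$R{\left(F \right)} = \frac{3 + F}{2 F}$
$h{\left(M \right)} = 1$
$I = \frac{33}{8}$ ($I = 4 \cdot 1 + \frac{3 - 4}{2 \left(-4\right)} = 4 + \frac{1}{2} \left(- \frac{1}{4}\right) \left(-1\right) = 4 + \frac{1}{8} = \frac{33}{8} \approx 4.125$)
$9 \cdot 19 + I = 9 \cdot 19 + \frac{33}{8} = 171 + \frac{33}{8} = \frac{1401}{8}$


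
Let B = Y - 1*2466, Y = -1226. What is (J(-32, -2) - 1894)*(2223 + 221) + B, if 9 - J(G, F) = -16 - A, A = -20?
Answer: -4620408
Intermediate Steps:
J(G, F) = 5 (J(G, F) = 9 - (-16 - 1*(-20)) = 9 - (-16 + 20) = 9 - 1*4 = 9 - 4 = 5)
B = -3692 (B = -1226 - 1*2466 = -1226 - 2466 = -3692)
(J(-32, -2) - 1894)*(2223 + 221) + B = (5 - 1894)*(2223 + 221) - 3692 = -1889*2444 - 3692 = -4616716 - 3692 = -4620408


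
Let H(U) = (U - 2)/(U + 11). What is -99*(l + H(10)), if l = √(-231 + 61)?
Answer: -264/7 - 99*I*√170 ≈ -37.714 - 1290.8*I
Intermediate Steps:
l = I*√170 (l = √(-170) = I*√170 ≈ 13.038*I)
H(U) = (-2 + U)/(11 + U)
-99*(l + H(10)) = -99*(I*√170 + (-2 + 10)/(11 + 10)) = -99*(I*√170 + 8/21) = -99*(8/21 + I*√170) = -264/7 - 99*I*√170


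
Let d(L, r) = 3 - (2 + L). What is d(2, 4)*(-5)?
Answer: 5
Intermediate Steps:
d(L, r) = 1 - L (d(L, r) = 3 + (-2 - L) = 1 - L)
d(2, 4)*(-5) = (1 - 1*2)*(-5) = (1 - 2)*(-5) = -1*(-5) = 5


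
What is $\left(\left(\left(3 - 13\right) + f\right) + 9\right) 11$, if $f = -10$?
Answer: $-121$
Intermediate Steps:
$\left(\left(\left(3 - 13\right) + f\right) + 9\right) 11 = \left(\left(\left(3 - 13\right) - 10\right) + 9\right) 11 = \left(\left(-10 - 10\right) + 9\right) 11 = \left(-20 + 9\right) 11 = \left(-11\right) 11 = -121$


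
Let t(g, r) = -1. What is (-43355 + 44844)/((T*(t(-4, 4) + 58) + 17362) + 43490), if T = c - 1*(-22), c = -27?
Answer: 1489/60567 ≈ 0.024584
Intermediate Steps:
T = -5 (T = -27 - 1*(-22) = -27 + 22 = -5)
(-43355 + 44844)/((T*(t(-4, 4) + 58) + 17362) + 43490) = (-43355 + 44844)/((-5*(-1 + 58) + 17362) + 43490) = 1489/((-5*57 + 17362) + 43490) = 1489/((-285 + 17362) + 43490) = 1489/(17077 + 43490) = 1489/60567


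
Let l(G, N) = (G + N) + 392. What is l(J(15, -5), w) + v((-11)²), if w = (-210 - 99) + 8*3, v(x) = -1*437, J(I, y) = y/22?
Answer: -7265/22 ≈ -330.23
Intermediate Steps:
J(I, y) = y/22 (J(I, y) = y*(1/22) = y/22)
v(x) = -437
w = -285 (w = -309 + 24 = -285)
l(G, N) = 392 + G + N
l(J(15, -5), w) + v((-11)²) = (392 + (1/22)*(-5) - 285) - 437 = (392 - 5/22 - 285) - 437 = 2349/22 - 437 = -7265/22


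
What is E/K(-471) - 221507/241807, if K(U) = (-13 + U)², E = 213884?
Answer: -3879441/1287380468 ≈ -0.0030134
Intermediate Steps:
E/K(-471) - 221507/241807 = 213884/((-13 - 471)²) - 221507/241807 = 213884/((-484)²) - 221507*1/241807 = 213884/234256 - 221507/241807 = 213884*(1/234256) - 221507/241807 = 4861/5324 - 221507/241807 = -3879441/1287380468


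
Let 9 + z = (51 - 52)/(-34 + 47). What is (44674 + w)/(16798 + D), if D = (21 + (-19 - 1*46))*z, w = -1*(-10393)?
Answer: 715871/223566 ≈ 3.2021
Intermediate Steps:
w = 10393
z = -118/13 (z = -9 + (51 - 52)/(-34 + 47) = -9 - 1/13 = -118/13 ≈ -9.0769)
D = 5192/13 (D = (21 + (-19 - 1*46))*(-118/13) = (21 + (-19 - 46))*(-118/13) = (21 - 65)*(-118/13) = -44*(-118/13) = 5192/13 ≈ 399.38)
(44674 + w)/(16798 + D) = (44674 + 10393)/(16798 + 5192/13) = 55067/(223566/13) = 55067*(13/223566) = 715871/223566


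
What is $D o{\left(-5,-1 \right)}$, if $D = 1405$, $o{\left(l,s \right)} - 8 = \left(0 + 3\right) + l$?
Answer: $8430$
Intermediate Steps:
$o{\left(l,s \right)} = 11 + l$ ($o{\left(l,s \right)} = 8 + \left(\left(0 + 3\right) + l\right) = 8 + \left(3 + l\right) = 11 + l$)
$D o{\left(-5,-1 \right)} = 1405 \left(11 - 5\right) = 1405 \cdot 6 = 8430$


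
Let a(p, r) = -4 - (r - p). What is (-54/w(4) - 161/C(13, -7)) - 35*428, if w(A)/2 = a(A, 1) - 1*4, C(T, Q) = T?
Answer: -974154/65 ≈ -14987.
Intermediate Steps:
a(p, r) = -4 + p - r (a(p, r) = -4 + (p - r) = -4 + p - r)
w(A) = -18 + 2*A (w(A) = 2*((-4 + A - 1*1) - 1*4) = 2*((-4 + A - 1) - 4) = 2*((-5 + A) - 4) = 2*(-9 + A) = -18 + 2*A)
(-54/w(4) - 161/C(13, -7)) - 35*428 = (-54/(-18 + 2*4) - 161/13) - 35*428 = (-54/(-18 + 8) - 161*1/13) - 14980 = (-54/(-10) - 161/13) - 14980 = (-54*(-1/10) - 161/13) - 14980 = (27/5 - 161/13) - 14980 = -454/65 - 14980 = -974154/65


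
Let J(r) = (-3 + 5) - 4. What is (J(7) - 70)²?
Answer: 5184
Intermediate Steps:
J(r) = -2 (J(r) = 2 - 4 = -2)
(J(7) - 70)² = (-2 - 70)² = (-72)² = 5184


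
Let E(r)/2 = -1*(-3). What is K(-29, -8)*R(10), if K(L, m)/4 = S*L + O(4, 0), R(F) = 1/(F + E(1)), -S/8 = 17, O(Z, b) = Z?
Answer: 987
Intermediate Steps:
E(r) = 6 (E(r) = 2*(-1*(-3)) = 2*3 = 6)
S = -136 (S = -8*17 = -136)
R(F) = 1/(6 + F) (R(F) = 1/(F + 6) = 1/(6 + F))
K(L, m) = 16 - 544*L (K(L, m) = 4*(-136*L + 4) = 4*(4 - 136*L) = 16 - 544*L)
K(-29, -8)*R(10) = (16 - 544*(-29))/(6 + 10) = (16 + 15776)/16 = 15792*(1/16) = 987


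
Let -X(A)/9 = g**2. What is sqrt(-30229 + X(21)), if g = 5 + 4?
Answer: I*sqrt(30958) ≈ 175.95*I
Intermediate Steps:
g = 9
X(A) = -729 (X(A) = -9*9**2 = -9*81 = -729)
sqrt(-30229 + X(21)) = sqrt(-30229 - 729) = sqrt(-30958) = I*sqrt(30958)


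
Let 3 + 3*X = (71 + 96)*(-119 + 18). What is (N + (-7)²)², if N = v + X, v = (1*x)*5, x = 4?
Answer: 277655569/9 ≈ 3.0851e+7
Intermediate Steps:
X = -16870/3 (X = -1 + ((71 + 96)*(-119 + 18))/3 = -1 + (167*(-101))/3 = -1 + (⅓)*(-16867) = -1 - 16867/3 = -16870/3 ≈ -5623.3)
v = 20 (v = (1*4)*5 = 4*5 = 20)
N = -16810/3 (N = 20 - 16870/3 = -16810/3 ≈ -5603.3)
(N + (-7)²)² = (-16810/3 + (-7)²)² = (-16810/3 + 49)² = (-16663/3)² = 277655569/9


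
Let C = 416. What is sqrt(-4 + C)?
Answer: 2*sqrt(103) ≈ 20.298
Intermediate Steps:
sqrt(-4 + C) = sqrt(-4 + 416) = sqrt(412) = 2*sqrt(103)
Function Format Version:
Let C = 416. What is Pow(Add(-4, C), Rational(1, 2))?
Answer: Mul(2, Pow(103, Rational(1, 2))) ≈ 20.298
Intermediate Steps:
Pow(Add(-4, C), Rational(1, 2)) = Pow(Add(-4, 416), Rational(1, 2)) = Pow(412, Rational(1, 2)) = Mul(2, Pow(103, Rational(1, 2)))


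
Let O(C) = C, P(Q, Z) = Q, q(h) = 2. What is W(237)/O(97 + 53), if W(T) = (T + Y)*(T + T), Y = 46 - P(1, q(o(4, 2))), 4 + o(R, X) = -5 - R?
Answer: 22278/25 ≈ 891.12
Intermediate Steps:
o(R, X) = -9 - R (o(R, X) = -4 + (-5 - R) = -9 - R)
Y = 45 (Y = 46 - 1*1 = 46 - 1 = 45)
W(T) = 2*T*(45 + T) (W(T) = (T + 45)*(T + T) = (45 + T)*(2*T) = 2*T*(45 + T))
W(237)/O(97 + 53) = (2*237*(45 + 237))/(97 + 53) = (2*237*282)/150 = 133668*(1/150) = 22278/25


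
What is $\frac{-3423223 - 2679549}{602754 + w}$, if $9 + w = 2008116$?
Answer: $- \frac{6102772}{2610861} \approx -2.3375$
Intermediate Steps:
$w = 2008107$ ($w = -9 + 2008116 = 2008107$)
$\frac{-3423223 - 2679549}{602754 + w} = \frac{-3423223 - 2679549}{602754 + 2008107} = - \frac{6102772}{2610861}$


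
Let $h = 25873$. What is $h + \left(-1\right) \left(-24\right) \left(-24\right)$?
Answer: $25297$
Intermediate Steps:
$h + \left(-1\right) \left(-24\right) \left(-24\right) = 25873 + \left(-1\right) \left(-24\right) \left(-24\right) = 25873 + 24 \left(-24\right) = 25873 - 576 = 25297$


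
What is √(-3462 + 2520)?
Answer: I*√942 ≈ 30.692*I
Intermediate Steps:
√(-3462 + 2520) = √(-942) = I*√942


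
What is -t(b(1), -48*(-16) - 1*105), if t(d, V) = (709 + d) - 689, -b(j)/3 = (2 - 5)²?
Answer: 7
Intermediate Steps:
b(j) = -27 (b(j) = -3*(2 - 5)² = -3*(-3)² = -3*9 = -27)
t(d, V) = 20 + d
-t(b(1), -48*(-16) - 1*105) = -(20 - 27) = -1*(-7) = 7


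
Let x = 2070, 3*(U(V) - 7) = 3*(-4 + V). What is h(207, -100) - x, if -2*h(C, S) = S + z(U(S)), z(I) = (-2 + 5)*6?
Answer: -2029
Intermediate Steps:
U(V) = 3 + V (U(V) = 7 + (3*(-4 + V))/3 = 7 + (-12 + 3*V)/3 = 7 + (-4 + V) = 3 + V)
z(I) = 18 (z(I) = 3*6 = 18)
h(C, S) = -9 - S/2 (h(C, S) = -(S + 18)/2 = -(18 + S)/2 = -9 - S/2)
h(207, -100) - x = (-9 - ½*(-100)) - 1*2070 = (-9 + 50) - 2070 = 41 - 2070 = -2029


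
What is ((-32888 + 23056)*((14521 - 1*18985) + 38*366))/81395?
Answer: -92853408/81395 ≈ -1140.8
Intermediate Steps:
((-32888 + 23056)*((14521 - 1*18985) + 38*366))/81395 = -9832*((14521 - 18985) + 13908)*(1/81395) = -9832*(-4464 + 13908)*(1/81395) = -9832*9444*(1/81395) = -92853408*1/81395 = -92853408/81395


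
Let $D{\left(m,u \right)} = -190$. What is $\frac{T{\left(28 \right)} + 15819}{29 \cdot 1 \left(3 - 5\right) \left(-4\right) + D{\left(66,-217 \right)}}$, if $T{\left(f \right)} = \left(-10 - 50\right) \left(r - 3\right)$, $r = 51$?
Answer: $\frac{4313}{14} \approx 308.07$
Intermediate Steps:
$T{\left(f \right)} = -2880$ ($T{\left(f \right)} = \left(-10 - 50\right) \left(51 - 3\right) = \left(-60\right) 48 = -2880$)
$\frac{T{\left(28 \right)} + 15819}{29 \cdot 1 \left(3 - 5\right) \left(-4\right) + D{\left(66,-217 \right)}} = \frac{-2880 + 15819}{29 \cdot 1 \left(3 - 5\right) \left(-4\right) - 190} = \frac{12939}{29 \cdot 1 \left(-2\right) \left(-4\right) - 190} = \frac{12939}{29 \left(-2\right) \left(-4\right) - 190} = \frac{12939}{\left(-58\right) \left(-4\right) - 190} = \frac{12939}{232 - 190} = \frac{12939}{42} = 12939 \cdot \frac{1}{42} = \frac{4313}{14}$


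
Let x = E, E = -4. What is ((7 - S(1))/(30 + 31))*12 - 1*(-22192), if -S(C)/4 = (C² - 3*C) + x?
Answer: 1353508/61 ≈ 22189.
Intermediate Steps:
x = -4
S(C) = 16 - 4*C² + 12*C (S(C) = -4*((C² - 3*C) - 4) = -4*(-4 + C² - 3*C) = 16 - 4*C² + 12*C)
((7 - S(1))/(30 + 31))*12 - 1*(-22192) = ((7 - (16 - 4*1² + 12*1))/(30 + 31))*12 - 1*(-22192) = ((7 - (16 - 4*1 + 12))/61)*12 + 22192 = ((7 - (16 - 4 + 12))*(1/61))*12 + 22192 = ((7 - 1*24)*(1/61))*12 + 22192 = ((7 - 24)*(1/61))*12 + 22192 = -17*1/61*12 + 22192 = -17/61*12 + 22192 = -204/61 + 22192 = 1353508/61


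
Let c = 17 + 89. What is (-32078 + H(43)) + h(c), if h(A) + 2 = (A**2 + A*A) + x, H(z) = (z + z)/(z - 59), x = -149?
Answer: -78099/8 ≈ -9762.4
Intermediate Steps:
H(z) = 2*z/(-59 + z) (H(z) = (2*z)/(-59 + z) = 2*z/(-59 + z))
c = 106
h(A) = -151 + 2*A**2 (h(A) = -2 + ((A**2 + A*A) - 149) = -2 + ((A**2 + A**2) - 149) = -2 + (2*A**2 - 149) = -2 + (-149 + 2*A**2) = -151 + 2*A**2)
(-32078 + H(43)) + h(c) = (-32078 + 2*43/(-59 + 43)) + (-151 + 2*106**2) = (-32078 + 2*43/(-16)) + (-151 + 2*11236) = (-32078 + 2*43*(-1/16)) + (-151 + 22472) = (-32078 - 43/8) + 22321 = -256667/8 + 22321 = -78099/8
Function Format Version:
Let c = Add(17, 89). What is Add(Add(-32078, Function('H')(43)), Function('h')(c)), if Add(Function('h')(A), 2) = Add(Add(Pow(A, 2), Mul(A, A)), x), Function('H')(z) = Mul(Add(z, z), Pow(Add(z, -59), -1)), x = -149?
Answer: Rational(-78099, 8) ≈ -9762.4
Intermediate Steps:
Function('H')(z) = Mul(2, z, Pow(Add(-59, z), -1)) (Function('H')(z) = Mul(Mul(2, z), Pow(Add(-59, z), -1)) = Mul(2, z, Pow(Add(-59, z), -1)))
c = 106
Function('h')(A) = Add(-151, Mul(2, Pow(A, 2))) (Function('h')(A) = Add(-2, Add(Add(Pow(A, 2), Mul(A, A)), -149)) = Add(-2, Add(Add(Pow(A, 2), Pow(A, 2)), -149)) = Add(-2, Add(Mul(2, Pow(A, 2)), -149)) = Add(-2, Add(-149, Mul(2, Pow(A, 2)))) = Add(-151, Mul(2, Pow(A, 2))))
Add(Add(-32078, Function('H')(43)), Function('h')(c)) = Add(Add(-32078, Mul(2, 43, Pow(Add(-59, 43), -1))), Add(-151, Mul(2, Pow(106, 2)))) = Add(Add(-32078, Mul(2, 43, Pow(-16, -1))), Add(-151, Mul(2, 11236))) = Add(Add(-32078, Mul(2, 43, Rational(-1, 16))), Add(-151, 22472)) = Add(Add(-32078, Rational(-43, 8)), 22321) = Add(Rational(-256667, 8), 22321) = Rational(-78099, 8)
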